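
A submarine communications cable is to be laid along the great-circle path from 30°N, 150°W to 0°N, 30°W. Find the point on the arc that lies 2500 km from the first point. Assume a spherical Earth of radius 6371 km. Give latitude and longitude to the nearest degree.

From cos δ = sin φ₁ sin φ₂ + cos φ₁ cos φ₂ cos Δλ, the central angle is δ ≈ 2.019 rad (115.7°). The total great-circle distance is δ·R ≈ 2.019 × 6371 ≈ 12861 km, so the target fraction is f = 2500/12861 ≈ 0.194.
Interpolate at f ≈ 0.194 with slerp weights a = sin((1−f)δ)/sin δ ≈ 1.108, b = sin(fδ)/sin δ ≈ 0.424.
p = a·p₁ + b·p₂ ≈ (-0.463, -0.692, 0.554); φ = arcsin(p_z) ≈ 33.63°, λ = atan2(p_y, p_x) ≈ -123.82°.

≈ 34°N, 124°W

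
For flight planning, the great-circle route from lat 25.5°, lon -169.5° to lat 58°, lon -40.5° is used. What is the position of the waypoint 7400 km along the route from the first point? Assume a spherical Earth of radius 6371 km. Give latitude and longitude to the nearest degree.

≈ lat 68°, lon -79°

Convert each endpoint to a unit vector on the sphere (x = cos φ cos λ, y = cos φ sin λ, z = sin φ).
The central angle between the endpoints is δ = arccos(p₁·p₂) ≈ 1.507 rad (86.3°). The total great-circle distance is δ·R ≈ 1.507 × 6371 ≈ 9599 km, so the target fraction is f = 7400/9599 ≈ 0.771.
Interpolate at f ≈ 0.771 with slerp weights a = sin((1−f)δ)/sin δ ≈ 0.339, b = sin(fδ)/sin δ ≈ 0.919.
p = a·p₁ + b·p₂ ≈ (0.070, -0.372, 0.926); φ = arcsin(p_z) ≈ 67.75°, λ = atan2(p_y, p_x) ≈ -79.41°.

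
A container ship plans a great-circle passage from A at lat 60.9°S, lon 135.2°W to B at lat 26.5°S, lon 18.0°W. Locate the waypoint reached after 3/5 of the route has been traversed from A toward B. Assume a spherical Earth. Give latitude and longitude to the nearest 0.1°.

≈ lat 53.2°S, lon 40.7°W

The haversine formula gives a central angle δ ≈ 1.379 rad (79.0°) between the endpoints.
Interpolate at f = 3/5 with slerp weights a = sin((1−f)δ)/sin δ ≈ 0.534, b = sin(fδ)/sin δ ≈ 0.750.
p = a·p₁ + b·p₂ ≈ (0.454, -0.390, -0.801); φ = arcsin(p_z) ≈ -53.22°, λ = atan2(p_y, p_x) ≈ -40.68°.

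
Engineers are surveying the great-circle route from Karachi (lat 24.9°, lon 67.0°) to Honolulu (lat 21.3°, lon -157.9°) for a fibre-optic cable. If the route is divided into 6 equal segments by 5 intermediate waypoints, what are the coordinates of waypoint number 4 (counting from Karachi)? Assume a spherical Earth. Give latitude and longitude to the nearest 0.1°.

From cos δ = sin φ₁ sin φ₂ + cos φ₁ cos φ₂ cos Δλ, the central angle is δ ≈ 2.033 rad (116.5°).
Interpolate at f = 4/6 with slerp weights a = sin((1−f)δ)/sin δ ≈ 0.700, b = sin(fδ)/sin δ ≈ 1.091.
p = a·p₁ + b·p₂ ≈ (-0.694, 0.202, 0.691); φ = arcsin(p_z) ≈ 43.73°, λ = atan2(p_y, p_x) ≈ 163.75°.

≈ lat 43.7°, lon 163.8°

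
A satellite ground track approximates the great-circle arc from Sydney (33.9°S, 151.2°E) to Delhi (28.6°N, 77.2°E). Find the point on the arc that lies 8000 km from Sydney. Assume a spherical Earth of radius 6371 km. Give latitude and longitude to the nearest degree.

≈ (14°N, 95°E)

Convert each endpoint to a unit vector on the sphere (x = cos φ cos λ, y = cos φ sin λ, z = sin φ).
The central angle between the endpoints is δ = arccos(p₁·p₂) ≈ 1.637 rad (93.8°). The total great-circle distance is δ·R ≈ 1.637 × 6371 ≈ 10429 km, so the target fraction is f = 8000/10429 ≈ 0.767.
Interpolate at f ≈ 0.767 with slerp weights a = sin((1−f)δ)/sin δ ≈ 0.373, b = sin(fδ)/sin δ ≈ 0.953.
p = a·p₁ + b·p₂ ≈ (-0.086, 0.965, 0.248); φ = arcsin(p_z) ≈ 14.37°, λ = atan2(p_y, p_x) ≈ 95.09°.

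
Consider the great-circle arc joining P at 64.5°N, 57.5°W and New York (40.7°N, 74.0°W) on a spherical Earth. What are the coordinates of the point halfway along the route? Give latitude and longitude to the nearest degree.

≈ 53°N, 68°W

Write both endpoints as unit vectors p₁, p₂ with components (cos φ cos λ, cos φ sin λ, sin φ).
The central angle between the endpoints is δ = arccos(p₁·p₂) ≈ 0.448 rad (25.6°).
Interpolate at f = 1/2 with slerp weights a = sin((1−f)δ)/sin δ ≈ 0.513, b = sin(fδ)/sin δ ≈ 0.513.
p = a·p₁ + b·p₂ ≈ (0.226, -0.560, 0.797); φ = arcsin(p_z) ≈ 52.87°, λ = atan2(p_y, p_x) ≈ -68.04°.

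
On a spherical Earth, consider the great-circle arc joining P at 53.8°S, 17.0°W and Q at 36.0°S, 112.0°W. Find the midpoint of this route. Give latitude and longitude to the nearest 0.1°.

≈ 55.5°S, 74.2°W

Convert each endpoint to a unit vector on the sphere (x = cos φ cos λ, y = cos φ sin λ, z = sin φ).
The central angle between the endpoints is δ = arccos(p₁·p₂) ≈ 1.123 rad (64.4°).
Interpolate at f = 1/2 with slerp weights a = sin((1−f)δ)/sin δ ≈ 0.591, b = sin(fδ)/sin δ ≈ 0.591.
p = a·p₁ + b·p₂ ≈ (0.155, -0.545, -0.824); φ = arcsin(p_z) ≈ -55.48°, λ = atan2(p_y, p_x) ≈ -74.16°.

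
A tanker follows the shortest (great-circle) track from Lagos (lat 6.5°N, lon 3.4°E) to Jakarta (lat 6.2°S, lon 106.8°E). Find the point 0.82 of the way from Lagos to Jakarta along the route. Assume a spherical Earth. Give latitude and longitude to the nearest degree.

≈ lat 4°S, lon 88°E

Convert each endpoint to a unit vector on the sphere (x = cos φ cos λ, y = cos φ sin λ, z = sin φ).
The central angle between the endpoints is δ = arccos(p₁·p₂) ≈ 1.814 rad (104.0°).
Interpolate at f = 0.82 with slerp weights a = sin((1−f)δ)/sin δ ≈ 0.331, b = sin(fδ)/sin δ ≈ 1.027.
p = a·p₁ + b·p₂ ≈ (0.033, 0.997, -0.073); φ = arcsin(p_z) ≈ -4.21°, λ = atan2(p_y, p_x) ≈ 88.12°.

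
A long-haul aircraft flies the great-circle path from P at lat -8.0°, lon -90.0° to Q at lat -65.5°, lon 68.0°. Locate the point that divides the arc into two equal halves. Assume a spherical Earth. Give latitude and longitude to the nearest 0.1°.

≈ lat -59.2°, lon -75.6°

Write both endpoints as unit vectors p₁, p₂ with components (cos φ cos λ, cos φ sin λ, sin φ).
The central angle between the endpoints is δ = arccos(p₁·p₂) ≈ 1.828 rad (104.7°).
Interpolate at f = 1/2 with slerp weights a = sin((1−f)δ)/sin δ ≈ 0.819, b = sin(fδ)/sin δ ≈ 0.819.
p = a·p₁ + b·p₂ ≈ (0.127, -0.496, -0.859); φ = arcsin(p_z) ≈ -59.20°, λ = atan2(p_y, p_x) ≈ -75.62°.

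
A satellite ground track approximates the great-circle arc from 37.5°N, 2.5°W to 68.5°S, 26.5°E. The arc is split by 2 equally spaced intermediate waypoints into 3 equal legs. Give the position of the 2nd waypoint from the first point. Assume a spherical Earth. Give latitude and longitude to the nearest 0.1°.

≈ 33.7°S, 9.9°E

From cos δ = sin φ₁ sin φ₂ + cos φ₁ cos φ₂ cos Δλ, the central angle is δ ≈ 1.888 rad (108.2°).
Interpolate at f = 2/3 with slerp weights a = sin((1−f)δ)/sin δ ≈ 0.620, b = sin(fδ)/sin δ ≈ 1.002.
p = a·p₁ + b·p₂ ≈ (0.820, 0.142, -0.555); φ = arcsin(p_z) ≈ -33.70°, λ = atan2(p_y, p_x) ≈ 9.85°.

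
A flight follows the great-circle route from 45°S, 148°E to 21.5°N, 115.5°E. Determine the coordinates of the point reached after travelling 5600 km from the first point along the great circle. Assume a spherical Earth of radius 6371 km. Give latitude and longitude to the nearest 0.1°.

Convert each endpoint to a unit vector on the sphere (x = cos φ cos λ, y = cos φ sin λ, z = sin φ).
The central angle between the endpoints is δ = arccos(p₁·p₂) ≈ 1.271 rad (72.8°). The total great-circle distance is δ·R ≈ 1.271 × 6371 ≈ 8095 km, so the target fraction is f = 5600/8095 ≈ 0.692.
Interpolate at f ≈ 0.692 with slerp weights a = sin((1−f)δ)/sin δ ≈ 0.400, b = sin(fδ)/sin δ ≈ 0.806.
p = a·p₁ + b·p₂ ≈ (-0.562, 0.827, 0.013); φ = arcsin(p_z) ≈ 0.74°, λ = atan2(p_y, p_x) ≈ 124.23°.

≈ 0.7°N, 124.2°E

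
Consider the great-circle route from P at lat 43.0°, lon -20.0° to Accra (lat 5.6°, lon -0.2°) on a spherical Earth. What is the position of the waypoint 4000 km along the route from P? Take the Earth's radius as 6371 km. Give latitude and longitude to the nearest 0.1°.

≈ lat 10.5°, lon -2.2°

Convert each endpoint to a unit vector on the sphere (x = cos φ cos λ, y = cos φ sin λ, z = sin φ).
The central angle between the endpoints is δ = arccos(p₁·p₂) ≈ 0.721 rad (41.3°). The total great-circle distance is δ·R ≈ 0.721 × 6371 ≈ 4591 km, so the target fraction is f = 4000/4591 ≈ 0.871.
Interpolate at f ≈ 0.871 with slerp weights a = sin((1−f)δ)/sin δ ≈ 0.140, b = sin(fδ)/sin δ ≈ 0.890.
p = a·p₁ + b·p₂ ≈ (0.982, -0.038, 0.183); φ = arcsin(p_z) ≈ 10.52°, λ = atan2(p_y, p_x) ≈ -2.23°.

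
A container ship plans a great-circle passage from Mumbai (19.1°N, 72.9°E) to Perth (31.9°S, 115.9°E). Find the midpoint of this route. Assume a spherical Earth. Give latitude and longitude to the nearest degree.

Convert each endpoint to a unit vector on the sphere (x = cos φ cos λ, y = cos φ sin λ, z = sin φ).
The central angle between the endpoints is δ = arccos(p₁·p₂) ≈ 1.144 rad (65.6°).
Interpolate at f = 1/2 with slerp weights a = sin((1−f)δ)/sin δ ≈ 0.595, b = sin(fδ)/sin δ ≈ 0.595.
p = a·p₁ + b·p₂ ≈ (-0.055, 0.991, -0.120); φ = arcsin(p_z) ≈ -6.87°, λ = atan2(p_y, p_x) ≈ 93.19°.

≈ 7°S, 93°E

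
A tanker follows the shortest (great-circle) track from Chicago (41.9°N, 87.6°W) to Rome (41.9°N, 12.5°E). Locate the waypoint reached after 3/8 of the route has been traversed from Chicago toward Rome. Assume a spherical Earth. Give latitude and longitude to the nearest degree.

≈ (53°N, 52°W)

Convert each endpoint to a unit vector on the sphere (x = cos φ cos λ, y = cos φ sin λ, z = sin φ).
The central angle between the endpoints is δ = arccos(p₁·p₂) ≈ 1.214 rad (69.6°).
Interpolate at f = 3/8 with slerp weights a = sin((1−f)δ)/sin δ ≈ 0.734, b = sin(fδ)/sin δ ≈ 0.469.
p = a·p₁ + b·p₂ ≈ (0.364, -0.471, 0.804); φ = arcsin(p_z) ≈ 53.50°, λ = atan2(p_y, p_x) ≈ -52.28°.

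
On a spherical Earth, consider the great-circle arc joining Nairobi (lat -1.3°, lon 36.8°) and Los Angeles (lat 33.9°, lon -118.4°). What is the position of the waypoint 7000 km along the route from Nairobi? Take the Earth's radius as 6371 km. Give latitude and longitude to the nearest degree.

≈ lat 48°, lon -9°

The haversine formula gives a central angle δ ≈ 2.443 rad (140.0°) between the endpoints. The total great-circle distance is δ·R ≈ 2.443 × 6371 ≈ 15566 km, so the target fraction is f = 7000/15566 ≈ 0.450.
Interpolate at f ≈ 0.450 with slerp weights a = sin((1−f)δ)/sin δ ≈ 1.516, b = sin(fδ)/sin δ ≈ 1.385.
p = a·p₁ + b·p₂ ≈ (0.667, -0.104, 0.738); φ = arcsin(p_z) ≈ 47.58°, λ = atan2(p_y, p_x) ≈ -8.84°.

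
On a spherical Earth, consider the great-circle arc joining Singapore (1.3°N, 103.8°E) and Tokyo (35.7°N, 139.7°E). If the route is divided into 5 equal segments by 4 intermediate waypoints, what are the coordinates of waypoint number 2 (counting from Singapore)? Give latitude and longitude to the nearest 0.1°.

≈ 15.8°N, 116.4°E

Convert each endpoint to a unit vector on the sphere (x = cos φ cos λ, y = cos φ sin λ, z = sin φ).
The central angle between the endpoints is δ = arccos(p₁·p₂) ≈ 0.835 rad (47.9°).
Interpolate at f = 2/5 with slerp weights a = sin((1−f)δ)/sin δ ≈ 0.648, b = sin(fδ)/sin δ ≈ 0.442.
p = a·p₁ + b·p₂ ≈ (-0.428, 0.861, 0.273); φ = arcsin(p_z) ≈ 15.83°, λ = atan2(p_y, p_x) ≈ 116.44°.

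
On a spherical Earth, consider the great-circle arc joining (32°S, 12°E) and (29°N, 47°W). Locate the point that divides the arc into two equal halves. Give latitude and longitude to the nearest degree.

≈ (2°S, 18°W)

Write both endpoints as unit vectors p₁, p₂ with components (cos φ cos λ, cos φ sin λ, sin φ).
The central angle between the endpoints is δ = arccos(p₁·p₂) ≈ 1.445 rad (82.8°).
Interpolate at f = 1/2 with slerp weights a = sin((1−f)δ)/sin δ ≈ 0.667, b = sin(fδ)/sin δ ≈ 0.667.
p = a·p₁ + b·p₂ ≈ (0.951, -0.309, -0.030); φ = arcsin(p_z) ≈ -1.72°, λ = atan2(p_y, p_x) ≈ -18.00°.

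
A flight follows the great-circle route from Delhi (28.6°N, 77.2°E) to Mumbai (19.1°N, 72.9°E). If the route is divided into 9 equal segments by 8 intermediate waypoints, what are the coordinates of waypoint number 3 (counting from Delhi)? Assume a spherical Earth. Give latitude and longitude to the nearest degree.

≈ 25°N, 76°E

Write both endpoints as unit vectors p₁, p₂ with components (cos φ cos λ, cos φ sin λ, sin φ).
The central angle between the endpoints is δ = arccos(p₁·p₂) ≈ 0.179 rad (10.3°).
Interpolate at f = 3/9 with slerp weights a = sin((1−f)δ)/sin δ ≈ 0.669, b = sin(fδ)/sin δ ≈ 0.335.
p = a·p₁ + b·p₂ ≈ (0.223, 0.875, 0.430); φ = arcsin(p_z) ≈ 25.45°, λ = atan2(p_y, p_x) ≈ 75.69°.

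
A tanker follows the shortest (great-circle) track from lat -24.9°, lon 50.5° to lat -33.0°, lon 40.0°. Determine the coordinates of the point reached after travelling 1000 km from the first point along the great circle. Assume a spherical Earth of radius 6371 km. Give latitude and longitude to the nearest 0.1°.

≈ lat -30.9°, lon 42.9°

The haversine formula gives a central angle δ ≈ 0.214 rad (12.2°) between the endpoints. The total great-circle distance is δ·R ≈ 0.214 × 6371 ≈ 1361 km, so the target fraction is f = 1000/1361 ≈ 0.735.
Interpolate at f ≈ 0.735 with slerp weights a = sin((1−f)δ)/sin δ ≈ 0.267, b = sin(fδ)/sin δ ≈ 0.738.
p = a·p₁ + b·p₂ ≈ (0.628, 0.584, -0.514); φ = arcsin(p_z) ≈ -30.94°, λ = atan2(p_y, p_x) ≈ 42.95°.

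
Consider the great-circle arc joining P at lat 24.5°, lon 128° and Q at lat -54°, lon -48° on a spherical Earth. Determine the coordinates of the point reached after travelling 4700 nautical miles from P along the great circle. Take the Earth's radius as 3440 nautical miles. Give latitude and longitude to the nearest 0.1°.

From cos δ = sin φ₁ sin φ₂ + cos φ₁ cos φ₂ cos Δλ, the central angle is δ ≈ 2.624 rad (150.3°). The total great-circle distance is δ·R ≈ 2.624 × 3440 ≈ 9027 nmi, so the target fraction is f = 4700/9027 ≈ 0.521.
Interpolate at f ≈ 0.521 with slerp weights a = sin((1−f)δ)/sin δ ≈ 1.923, b = sin(fδ)/sin δ ≈ 1.979.
p = a·p₁ + b·p₂ ≈ (-0.299, 0.514, -0.804); φ = arcsin(p_z) ≈ -53.49°, λ = atan2(p_y, p_x) ≈ 120.16°.

≈ lat -53.5°, lon 120.2°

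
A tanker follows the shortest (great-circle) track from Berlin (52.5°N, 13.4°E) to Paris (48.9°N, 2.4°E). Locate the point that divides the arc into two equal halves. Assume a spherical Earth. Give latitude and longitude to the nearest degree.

≈ (51°N, 8°E)

Write both endpoints as unit vectors p₁, p₂ with components (cos φ cos λ, cos φ sin λ, sin φ).
The central angle between the endpoints is δ = arccos(p₁·p₂) ≈ 0.137 rad (7.8°).
Interpolate at f = 1/2 with slerp weights a = sin((1−f)δ)/sin δ ≈ 0.501, b = sin(fδ)/sin δ ≈ 0.501.
p = a·p₁ + b·p₂ ≈ (0.626, 0.085, 0.775); φ = arcsin(p_z) ≈ 50.83°, λ = atan2(p_y, p_x) ≈ 7.69°.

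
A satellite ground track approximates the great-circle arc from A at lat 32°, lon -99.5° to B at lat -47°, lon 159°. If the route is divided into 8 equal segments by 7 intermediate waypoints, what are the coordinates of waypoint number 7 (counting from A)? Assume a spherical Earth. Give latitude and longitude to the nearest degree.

Convert each endpoint to a unit vector on the sphere (x = cos φ cos λ, y = cos φ sin λ, z = sin φ).
The central angle between the endpoints is δ = arccos(p₁·p₂) ≈ 2.098 rad (120.2°).
Interpolate at f = 7/8 with slerp weights a = sin((1−f)δ)/sin δ ≈ 0.300, b = sin(fδ)/sin δ ≈ 1.117.
p = a·p₁ + b·p₂ ≈ (-0.753, 0.022, -0.658); φ = arcsin(p_z) ≈ -41.13°, λ = atan2(p_y, p_x) ≈ 178.32°.

≈ lat -41°, lon 178°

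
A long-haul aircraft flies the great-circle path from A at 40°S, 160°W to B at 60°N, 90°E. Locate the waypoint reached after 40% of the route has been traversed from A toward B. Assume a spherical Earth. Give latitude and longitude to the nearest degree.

The haversine formula gives a central angle δ ≈ 2.329 rad (133.4°) between the endpoints.
Interpolate at f = 0.40 with slerp weights a = sin((1−f)δ)/sin δ ≈ 1.357, b = sin(fδ)/sin δ ≈ 1.105.
p = a·p₁ + b·p₂ ≈ (-0.977, 0.197, 0.085); φ = arcsin(p_z) ≈ 4.89°, λ = atan2(p_y, p_x) ≈ 168.58°.

≈ 5°N, 169°E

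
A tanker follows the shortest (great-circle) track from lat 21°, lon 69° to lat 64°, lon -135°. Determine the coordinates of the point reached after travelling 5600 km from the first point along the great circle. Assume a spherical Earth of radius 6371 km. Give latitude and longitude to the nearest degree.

≈ lat 69°, lon 92°

Write both endpoints as unit vectors p₁, p₂ with components (cos φ cos λ, cos φ sin λ, sin φ).
The central angle between the endpoints is δ = arccos(p₁·p₂) ≈ 1.623 rad (93.0°). The total great-circle distance is δ·R ≈ 1.623 × 6371 ≈ 10338 km, so the target fraction is f = 5600/10338 ≈ 0.542.
Interpolate at f ≈ 0.542 with slerp weights a = sin((1−f)δ)/sin δ ≈ 0.678, b = sin(fδ)/sin δ ≈ 0.771.
p = a·p₁ + b·p₂ ≈ (-0.012, 0.352, 0.936); φ = arcsin(p_z) ≈ 69.39°, λ = atan2(p_y, p_x) ≈ 91.99°.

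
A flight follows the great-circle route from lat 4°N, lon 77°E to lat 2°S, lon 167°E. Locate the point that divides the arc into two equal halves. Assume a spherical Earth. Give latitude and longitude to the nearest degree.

Write both endpoints as unit vectors p₁, p₂ with components (cos φ cos λ, cos φ sin λ, sin φ).
The central angle between the endpoints is δ = arccos(p₁·p₂) ≈ 1.573 rad (90.1°).
Interpolate at f = 1/2 with slerp weights a = sin((1−f)δ)/sin δ ≈ 0.708, b = sin(fδ)/sin δ ≈ 0.708.
p = a·p₁ + b·p₂ ≈ (-0.531, 0.847, 0.025); φ = arcsin(p_z) ≈ 1.41°, λ = atan2(p_y, p_x) ≈ 122.05°.

≈ lat 1°N, lon 122°E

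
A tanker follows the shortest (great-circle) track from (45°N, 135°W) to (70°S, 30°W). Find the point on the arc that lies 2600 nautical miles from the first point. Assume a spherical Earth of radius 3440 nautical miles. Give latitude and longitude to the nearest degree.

≈ (5°N, 116°W)

Convert each endpoint to a unit vector on the sphere (x = cos φ cos λ, y = cos φ sin λ, z = sin φ).
The central angle between the endpoints is δ = arccos(p₁·p₂) ≈ 2.385 rad (136.6°). The total great-circle distance is δ·R ≈ 2.385 × 3440 ≈ 8204 nmi, so the target fraction is f = 2600/8204 ≈ 0.317.
Interpolate at f ≈ 0.317 with slerp weights a = sin((1−f)δ)/sin δ ≈ 1.454, b = sin(fδ)/sin δ ≈ 0.999.
p = a·p₁ + b·p₂ ≈ (-0.431, -0.898, 0.089); φ = arcsin(p_z) ≈ 5.13°, λ = atan2(p_y, p_x) ≈ -115.65°.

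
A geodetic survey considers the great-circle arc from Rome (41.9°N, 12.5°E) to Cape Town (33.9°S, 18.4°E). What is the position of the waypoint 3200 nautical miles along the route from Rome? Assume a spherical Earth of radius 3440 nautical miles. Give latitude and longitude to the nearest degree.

Convert each endpoint to a unit vector on the sphere (x = cos φ cos λ, y = cos φ sin λ, z = sin φ).
The central angle between the endpoints is δ = arccos(p₁·p₂) ≈ 1.326 rad (76.0°). The total great-circle distance is δ·R ≈ 1.326 × 3440 ≈ 4563 nmi, so the target fraction is f = 3200/4563 ≈ 0.701.
Interpolate at f ≈ 0.701 with slerp weights a = sin((1−f)δ)/sin δ ≈ 0.398, b = sin(fδ)/sin δ ≈ 0.826.
p = a·p₁ + b·p₂ ≈ (0.940, 0.281, -0.195); φ = arcsin(p_z) ≈ -11.26°, λ = atan2(p_y, p_x) ≈ 16.62°.

≈ (11°S, 17°E)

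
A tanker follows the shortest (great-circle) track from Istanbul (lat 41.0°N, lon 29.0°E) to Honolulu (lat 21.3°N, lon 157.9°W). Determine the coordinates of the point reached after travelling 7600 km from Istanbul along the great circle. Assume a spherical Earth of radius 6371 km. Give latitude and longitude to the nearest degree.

From cos δ = sin φ₁ sin φ₂ + cos φ₁ cos φ₂ cos Δλ, the central angle is δ ≈ 2.049 rad (117.4°). The total great-circle distance is δ·R ≈ 2.049 × 6371 ≈ 13051 km, so the target fraction is f = 7600/13051 ≈ 0.582.
Interpolate at f ≈ 0.582 with slerp weights a = sin((1−f)δ)/sin δ ≈ 0.850, b = sin(fδ)/sin δ ≈ 1.047.
p = a·p₁ + b·p₂ ≈ (-0.342, -0.056, 0.938); φ = arcsin(p_z) ≈ 69.71°, λ = atan2(p_y, p_x) ≈ -170.74°.

≈ lat 70°N, lon 171°W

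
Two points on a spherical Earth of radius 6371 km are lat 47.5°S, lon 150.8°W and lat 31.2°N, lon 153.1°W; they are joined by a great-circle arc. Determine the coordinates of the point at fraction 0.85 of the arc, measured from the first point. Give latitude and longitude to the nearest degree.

≈ lat 19°N, lon 153°W

Convert each endpoint to a unit vector on the sphere (x = cos φ cos λ, y = cos φ sin λ, z = sin φ).
The central angle between the endpoints is δ = arccos(p₁·p₂) ≈ 1.374 rad (78.7°).
Interpolate at f = 0.85 with slerp weights a = sin((1−f)δ)/sin δ ≈ 0.209, b = sin(fδ)/sin δ ≈ 0.938.
p = a·p₁ + b·p₂ ≈ (-0.839, -0.432, 0.332); φ = arcsin(p_z) ≈ 19.39°, λ = atan2(p_y, p_x) ≈ -152.76°.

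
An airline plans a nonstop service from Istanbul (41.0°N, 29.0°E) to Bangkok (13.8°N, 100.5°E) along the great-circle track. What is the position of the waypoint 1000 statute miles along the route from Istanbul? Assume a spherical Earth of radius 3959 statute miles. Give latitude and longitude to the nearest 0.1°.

≈ 39.1°N, 47.8°E

Convert each endpoint to a unit vector on the sphere (x = cos φ cos λ, y = cos φ sin λ, z = sin φ).
The central angle between the endpoints is δ = arccos(p₁·p₂) ≈ 1.171 rad (67.1°). The total great-circle distance is δ·R ≈ 1.171 × 3959 ≈ 4637 mi, so the target fraction is f = 1000/4637 ≈ 0.216.
Interpolate at f ≈ 0.216 with slerp weights a = sin((1−f)δ)/sin δ ≈ 0.863, b = sin(fδ)/sin δ ≈ 0.271.
p = a·p₁ + b·p₂ ≈ (0.521, 0.575, 0.631); φ = arcsin(p_z) ≈ 39.10°, λ = atan2(p_y, p_x) ≈ 47.78°.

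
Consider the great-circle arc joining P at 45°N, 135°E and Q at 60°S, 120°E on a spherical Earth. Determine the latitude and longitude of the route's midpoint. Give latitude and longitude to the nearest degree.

≈ 8°S, 129°E

Write both endpoints as unit vectors p₁, p₂ with components (cos φ cos λ, cos φ sin λ, sin φ).
The central angle between the endpoints is δ = arccos(p₁·p₂) ≈ 1.845 rad (105.7°).
Interpolate at f = 1/2 with slerp weights a = sin((1−f)δ)/sin δ ≈ 0.828, b = sin(fδ)/sin δ ≈ 0.828.
p = a·p₁ + b·p₂ ≈ (-0.621, 0.773, -0.132); φ = arcsin(p_z) ≈ -7.56°, λ = atan2(p_y, p_x) ≈ 128.79°.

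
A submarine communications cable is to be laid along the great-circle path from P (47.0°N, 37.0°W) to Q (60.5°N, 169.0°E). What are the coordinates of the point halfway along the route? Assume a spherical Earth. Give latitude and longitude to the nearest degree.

Write both endpoints as unit vectors p₁, p₂ with components (cos φ cos λ, cos φ sin λ, sin φ).
The central angle between the endpoints is δ = arccos(p₁·p₂) ≈ 1.230 rad (70.4°).
Interpolate at f = 1/2 with slerp weights a = sin((1−f)δ)/sin δ ≈ 0.612, b = sin(fδ)/sin δ ≈ 0.612.
p = a·p₁ + b·p₂ ≈ (0.038, -0.194, 0.980); φ = arcsin(p_z) ≈ 78.62°, λ = atan2(p_y, p_x) ≈ -79.04°.

≈ (79°N, 79°W)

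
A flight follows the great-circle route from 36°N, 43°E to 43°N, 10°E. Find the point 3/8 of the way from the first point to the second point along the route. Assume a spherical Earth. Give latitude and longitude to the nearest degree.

Convert each endpoint to a unit vector on the sphere (x = cos φ cos λ, y = cos φ sin λ, z = sin φ).
The central angle between the endpoints is δ = arccos(p₁·p₂) ≈ 0.458 rad (26.2°).
Interpolate at f = 3/8 with slerp weights a = sin((1−f)δ)/sin δ ≈ 0.639, b = sin(fδ)/sin δ ≈ 0.387.
p = a·p₁ + b·p₂ ≈ (0.656, 0.401, 0.639); φ = arcsin(p_z) ≈ 39.71°, λ = atan2(p_y, p_x) ≈ 31.45°.

≈ 40°N, 31°E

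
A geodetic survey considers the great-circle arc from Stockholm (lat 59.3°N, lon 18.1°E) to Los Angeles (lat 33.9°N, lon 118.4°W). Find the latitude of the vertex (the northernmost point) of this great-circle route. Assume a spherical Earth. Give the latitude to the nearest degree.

≈ 73°N

The great circle lies in the plane with unit normal n̂ = (p₁ × p₂)/|p₁ × p₂|.
Here n̂_z ≈ -0.296; the vertex latitude is φ_max = arccos|n̂_z| ≈ 72.8°.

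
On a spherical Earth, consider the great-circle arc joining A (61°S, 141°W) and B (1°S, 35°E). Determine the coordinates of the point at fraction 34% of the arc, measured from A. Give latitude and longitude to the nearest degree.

≈ (79°S, 24°E)

Convert each endpoint to a unit vector on the sphere (x = cos φ cos λ, y = cos φ sin λ, z = sin φ).
The central angle between the endpoints is δ = arccos(p₁·p₂) ≈ 2.058 rad (117.9°).
Interpolate at f = 0.34 with slerp weights a = sin((1−f)δ)/sin δ ≈ 1.106, b = sin(fδ)/sin δ ≈ 0.729.
p = a·p₁ + b·p₂ ≈ (0.180, 0.080, -0.980); φ = arcsin(p_z) ≈ -78.62°, λ = atan2(p_y, p_x) ≈ 24.07°.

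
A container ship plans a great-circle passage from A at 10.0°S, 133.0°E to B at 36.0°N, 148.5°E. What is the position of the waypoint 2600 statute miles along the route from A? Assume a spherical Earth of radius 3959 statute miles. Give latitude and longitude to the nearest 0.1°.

≈ 26.0°N, 144.3°E

Write both endpoints as unit vectors p₁, p₂ with components (cos φ cos λ, cos φ sin λ, sin φ).
The central angle between the endpoints is δ = arccos(p₁·p₂) ≈ 0.842 rad (48.3°). The total great-circle distance is δ·R ≈ 0.842 × 3959 ≈ 3335 mi, so the target fraction is f = 2600/3335 ≈ 0.780.
Interpolate at f ≈ 0.780 with slerp weights a = sin((1−f)δ)/sin δ ≈ 0.247, b = sin(fδ)/sin δ ≈ 0.818.
p = a·p₁ + b·p₂ ≈ (-0.730, 0.524, 0.438); φ = arcsin(p_z) ≈ 25.97°, λ = atan2(p_y, p_x) ≈ 144.35°.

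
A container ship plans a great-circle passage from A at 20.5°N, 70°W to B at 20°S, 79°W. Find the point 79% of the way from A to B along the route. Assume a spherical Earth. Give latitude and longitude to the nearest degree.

≈ 12°S, 77°W

Convert each endpoint to a unit vector on the sphere (x = cos φ cos λ, y = cos φ sin λ, z = sin φ).
The central angle between the endpoints is δ = arccos(p₁·p₂) ≈ 0.723 rad (41.4°).
Interpolate at f = 0.79 with slerp weights a = sin((1−f)δ)/sin δ ≈ 0.229, b = sin(fδ)/sin δ ≈ 0.817.
p = a·p₁ + b·p₂ ≈ (0.220, -0.955, -0.199); φ = arcsin(p_z) ≈ -11.50°, λ = atan2(p_y, p_x) ≈ -77.04°.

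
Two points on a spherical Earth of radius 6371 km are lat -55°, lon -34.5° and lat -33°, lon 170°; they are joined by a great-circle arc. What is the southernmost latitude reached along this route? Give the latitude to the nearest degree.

≈ -78°

The great circle lies in the plane with unit normal n̂ = (p₁ × p₂)/|p₁ × p₂|.
Here n̂_z ≈ -0.199; the vertex latitude is φ_max = arccos|n̂_z| ≈ 78.5°.
Check via Clairaut: cos φ_max = |cos φ₁| · sin C = cos(55.0°)·sin(159.6°) ≈ 0.199, again giving ≈ 78.5°.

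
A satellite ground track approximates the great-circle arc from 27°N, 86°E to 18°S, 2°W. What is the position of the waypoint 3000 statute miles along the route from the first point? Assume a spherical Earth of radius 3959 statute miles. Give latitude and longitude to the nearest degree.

Convert each endpoint to a unit vector on the sphere (x = cos φ cos λ, y = cos φ sin λ, z = sin φ).
The central angle between the endpoints is δ = arccos(p₁·p₂) ≈ 1.682 rad (96.4°). The total great-circle distance is δ·R ≈ 1.682 × 3959 ≈ 6658 mi, so the target fraction is f = 3000/6658 ≈ 0.451.
Interpolate at f ≈ 0.451 with slerp weights a = sin((1−f)δ)/sin δ ≈ 0.803, b = sin(fδ)/sin δ ≈ 0.692.
p = a·p₁ + b·p₂ ≈ (0.707, 0.691, 0.151); φ = arcsin(p_z) ≈ 8.67°, λ = atan2(p_y, p_x) ≈ 44.32°.

≈ 9°N, 44°E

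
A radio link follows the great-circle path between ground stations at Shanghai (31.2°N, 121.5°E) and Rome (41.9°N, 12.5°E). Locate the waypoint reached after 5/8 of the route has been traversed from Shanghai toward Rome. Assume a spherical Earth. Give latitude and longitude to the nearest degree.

≈ (53°N, 56°E)

Convert each endpoint to a unit vector on the sphere (x = cos φ cos λ, y = cos φ sin λ, z = sin φ).
The central angle between the endpoints is δ = arccos(p₁·p₂) ≈ 1.432 rad (82.0°).
Interpolate at f = 5/8 with slerp weights a = sin((1−f)δ)/sin δ ≈ 0.516, b = sin(fδ)/sin δ ≈ 0.788.
p = a·p₁ + b·p₂ ≈ (0.342, 0.504, 0.794); φ = arcsin(p_z) ≈ 52.52°, λ = atan2(p_y, p_x) ≈ 55.85°.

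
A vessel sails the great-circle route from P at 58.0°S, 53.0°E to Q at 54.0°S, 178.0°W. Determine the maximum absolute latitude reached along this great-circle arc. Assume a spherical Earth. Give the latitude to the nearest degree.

≈ 74°S

The great circle lies in the plane with unit normal n̂ = (p₁ × p₂)/|p₁ × p₂|.
Here n̂_z ≈ +0.278; the vertex latitude is φ_max = arccos|n̂_z| ≈ 73.9°.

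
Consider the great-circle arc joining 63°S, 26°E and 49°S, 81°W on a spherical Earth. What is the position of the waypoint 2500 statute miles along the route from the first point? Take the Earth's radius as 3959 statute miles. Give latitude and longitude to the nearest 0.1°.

≈ 62.7°S, 59.8°W

Convert each endpoint to a unit vector on the sphere (x = cos φ cos λ, y = cos φ sin λ, z = sin φ).
The central angle between the endpoints is δ = arccos(p₁·p₂) ≈ 0.945 rad (54.2°). The total great-circle distance is δ·R ≈ 0.945 × 3959 ≈ 3743 mi, so the target fraction is f = 2500/3743 ≈ 0.668.
Interpolate at f ≈ 0.668 with slerp weights a = sin((1−f)δ)/sin δ ≈ 0.381, b = sin(fδ)/sin δ ≈ 0.728.
p = a·p₁ + b·p₂ ≈ (0.230, -0.396, -0.889); φ = arcsin(p_z) ≈ -62.74°, λ = atan2(p_y, p_x) ≈ -59.83°.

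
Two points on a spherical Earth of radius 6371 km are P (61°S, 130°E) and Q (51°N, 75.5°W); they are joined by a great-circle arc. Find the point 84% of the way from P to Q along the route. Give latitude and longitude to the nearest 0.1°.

Write both endpoints as unit vectors p₁, p₂ with components (cos φ cos λ, cos φ sin λ, sin φ).
The central angle between the endpoints is δ = arccos(p₁·p₂) ≈ 2.841 rad (162.8°).
Interpolate at f = 0.84 with slerp weights a = sin((1−f)δ)/sin δ ≈ 1.482, b = sin(fδ)/sin δ ≈ 2.314.
p = a·p₁ + b·p₂ ≈ (-0.097, -0.859, 0.502); φ = arcsin(p_z) ≈ 30.14°, λ = atan2(p_y, p_x) ≈ -96.45°.

≈ (30.1°N, 96.5°W)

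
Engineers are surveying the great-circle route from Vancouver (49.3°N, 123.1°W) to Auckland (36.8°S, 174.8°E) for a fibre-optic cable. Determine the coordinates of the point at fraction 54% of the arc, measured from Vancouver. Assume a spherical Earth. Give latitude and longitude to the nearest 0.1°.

Write both endpoints as unit vectors p₁, p₂ with components (cos φ cos λ, cos φ sin λ, sin φ).
The central angle between the endpoints is δ = arccos(p₁·p₂) ≈ 1.782 rad (102.1°).
Interpolate at f = 0.54 with slerp weights a = sin((1−f)δ)/sin δ ≈ 0.748, b = sin(fδ)/sin δ ≈ 0.839.
p = a·p₁ + b·p₂ ≈ (-0.935, -0.348, 0.064); φ = arcsin(p_z) ≈ 3.68°, λ = atan2(p_y, p_x) ≈ -159.62°.

≈ 3.7°N, 159.6°W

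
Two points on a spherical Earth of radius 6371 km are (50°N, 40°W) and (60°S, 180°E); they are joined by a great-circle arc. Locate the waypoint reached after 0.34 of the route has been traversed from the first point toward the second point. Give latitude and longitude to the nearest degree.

≈ (8°N, 79°W)

From cos δ = sin φ₁ sin φ₂ + cos φ₁ cos φ₂ cos Δλ, the central angle is δ ≈ 2.713 rad (155.5°).
Interpolate at f = 0.34 with slerp weights a = sin((1−f)δ)/sin δ ≈ 2.349, b = sin(fδ)/sin δ ≈ 1.919.
p = a·p₁ + b·p₂ ≈ (0.197, -0.971, 0.138); φ = arcsin(p_z) ≈ 7.93°, λ = atan2(p_y, p_x) ≈ -78.51°.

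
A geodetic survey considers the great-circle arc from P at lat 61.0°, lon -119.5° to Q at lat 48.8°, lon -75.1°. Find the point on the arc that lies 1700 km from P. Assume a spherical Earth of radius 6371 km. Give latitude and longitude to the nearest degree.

≈ lat 56°, lon -91°

Write both endpoints as unit vectors p₁, p₂ with components (cos φ cos λ, cos φ sin λ, sin φ).
The central angle between the endpoints is δ = arccos(p₁·p₂) ≈ 0.482 rad (27.6°). The total great-circle distance is δ·R ≈ 0.482 × 6371 ≈ 3069 km, so the target fraction is f = 1700/3069 ≈ 0.554.
Interpolate at f ≈ 0.554 with slerp weights a = sin((1−f)δ)/sin δ ≈ 0.460, b = sin(fδ)/sin δ ≈ 0.569.
p = a·p₁ + b·p₂ ≈ (-0.013, -0.556, 0.831); φ = arcsin(p_z) ≈ 56.18°, λ = atan2(p_y, p_x) ≈ -91.38°.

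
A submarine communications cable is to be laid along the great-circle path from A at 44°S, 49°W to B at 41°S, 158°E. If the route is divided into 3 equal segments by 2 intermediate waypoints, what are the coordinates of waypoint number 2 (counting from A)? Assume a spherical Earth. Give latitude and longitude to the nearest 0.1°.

≈ 68.0°S, 175.6°W

From cos δ = sin φ₁ sin φ₂ + cos φ₁ cos φ₂ cos Δλ, the central angle is δ ≈ 1.599 rad (91.6°).
Interpolate at f = 2/3 with slerp weights a = sin((1−f)δ)/sin δ ≈ 0.508, b = sin(fδ)/sin δ ≈ 0.876.
p = a·p₁ + b·p₂ ≈ (-0.373, -0.028, -0.927); φ = arcsin(p_z) ≈ -68.04°, λ = atan2(p_y, p_x) ≈ -175.64°.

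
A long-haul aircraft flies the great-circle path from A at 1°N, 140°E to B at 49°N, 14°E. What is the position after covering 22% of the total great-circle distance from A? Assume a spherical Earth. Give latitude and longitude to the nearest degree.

Convert each endpoint to a unit vector on the sphere (x = cos φ cos λ, y = cos φ sin λ, z = sin φ).
The central angle between the endpoints is δ = arccos(p₁·p₂) ≈ 1.952 rad (111.9°).
Interpolate at f = 0.22 with slerp weights a = sin((1−f)δ)/sin δ ≈ 1.076, b = sin(fδ)/sin δ ≈ 0.449.
p = a·p₁ + b·p₂ ≈ (-0.539, 0.763, 0.357); φ = arcsin(p_z) ≈ 20.94°, λ = atan2(p_y, p_x) ≈ 125.23°.

≈ 21°N, 125°E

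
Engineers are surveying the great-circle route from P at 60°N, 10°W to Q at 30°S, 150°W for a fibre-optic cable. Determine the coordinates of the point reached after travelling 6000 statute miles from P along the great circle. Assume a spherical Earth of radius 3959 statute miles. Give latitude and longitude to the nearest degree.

The haversine formula gives a central angle δ ≈ 2.441 rad (139.9°) between the endpoints. The total great-circle distance is δ·R ≈ 2.441 × 3959 ≈ 9666 mi, so the target fraction is f = 6000/9666 ≈ 0.621.
Interpolate at f ≈ 0.621 with slerp weights a = sin((1−f)δ)/sin δ ≈ 1.240, b = sin(fδ)/sin δ ≈ 1.550.
p = a·p₁ + b·p₂ ≈ (-0.551, -0.779, 0.299); φ = arcsin(p_z) ≈ 17.41°, λ = atan2(p_y, p_x) ≈ -125.31°.

≈ 17°N, 125°W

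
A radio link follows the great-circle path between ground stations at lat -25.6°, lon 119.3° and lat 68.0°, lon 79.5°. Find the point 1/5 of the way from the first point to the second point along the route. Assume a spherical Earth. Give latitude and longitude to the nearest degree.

≈ lat -6°, lon 115°

Convert each endpoint to a unit vector on the sphere (x = cos φ cos λ, y = cos φ sin λ, z = sin φ).
The central angle between the endpoints is δ = arccos(p₁·p₂) ≈ 1.712 rad (98.1°).
Interpolate at f = 1/5 with slerp weights a = sin((1−f)δ)/sin δ ≈ 0.990, b = sin(fδ)/sin δ ≈ 0.339.
p = a·p₁ + b·p₂ ≈ (-0.414, 0.903, -0.113); φ = arcsin(p_z) ≈ -6.50°, λ = atan2(p_y, p_x) ≈ 114.60°.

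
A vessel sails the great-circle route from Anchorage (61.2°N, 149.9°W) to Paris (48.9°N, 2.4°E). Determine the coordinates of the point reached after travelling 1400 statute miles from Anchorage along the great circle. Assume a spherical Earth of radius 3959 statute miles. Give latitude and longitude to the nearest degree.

≈ 78°N, 115°W

The haversine formula gives a central angle δ ≈ 1.181 rad (67.7°) between the endpoints. The total great-circle distance is δ·R ≈ 1.181 × 3959 ≈ 4676 mi, so the target fraction is f = 1400/4676 ≈ 0.299.
Interpolate at f ≈ 0.299 with slerp weights a = sin((1−f)δ)/sin δ ≈ 0.796, b = sin(fδ)/sin δ ≈ 0.374.
p = a·p₁ + b·p₂ ≈ (-0.086, -0.182, 0.980); φ = arcsin(p_z) ≈ 78.39°, λ = atan2(p_y, p_x) ≈ -115.25°.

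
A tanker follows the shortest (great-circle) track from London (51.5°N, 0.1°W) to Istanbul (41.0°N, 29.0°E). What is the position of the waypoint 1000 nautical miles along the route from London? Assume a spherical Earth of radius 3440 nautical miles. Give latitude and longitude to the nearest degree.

Convert each endpoint to a unit vector on the sphere (x = cos φ cos λ, y = cos φ sin λ, z = sin φ).
The central angle between the endpoints is δ = arccos(p₁·p₂) ≈ 0.393 rad (22.5°). The total great-circle distance is δ·R ≈ 0.393 × 3440 ≈ 1350 nmi, so the target fraction is f = 1000/1350 ≈ 0.741.
Interpolate at f ≈ 0.741 with slerp weights a = sin((1−f)δ)/sin δ ≈ 0.266, b = sin(fδ)/sin δ ≈ 0.749.
p = a·p₁ + b·p₂ ≈ (0.660, 0.274, 0.700); φ = arcsin(p_z) ≈ 44.39°, λ = atan2(p_y, p_x) ≈ 22.54°.

≈ 44°N, 23°E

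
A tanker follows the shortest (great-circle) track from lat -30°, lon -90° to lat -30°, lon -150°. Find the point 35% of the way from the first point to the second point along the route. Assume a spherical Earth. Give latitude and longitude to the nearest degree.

Convert each endpoint to a unit vector on the sphere (x = cos φ cos λ, y = cos φ sin λ, z = sin φ).
The central angle between the endpoints is δ = arccos(p₁·p₂) ≈ 0.896 rad (51.3°).
Interpolate at f = 0.35 with slerp weights a = sin((1−f)δ)/sin δ ≈ 0.704, b = sin(fδ)/sin δ ≈ 0.395.
p = a·p₁ + b·p₂ ≈ (-0.296, -0.781, -0.550); φ = arcsin(p_z) ≈ -33.35°, λ = atan2(p_y, p_x) ≈ -110.77°.

≈ lat -33°, lon -111°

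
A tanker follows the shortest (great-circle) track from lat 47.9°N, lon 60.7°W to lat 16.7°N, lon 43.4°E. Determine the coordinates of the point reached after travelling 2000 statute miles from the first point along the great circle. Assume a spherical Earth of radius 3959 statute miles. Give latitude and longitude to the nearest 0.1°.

≈ lat 50.2°N, lon 16.0°W

Convert each endpoint to a unit vector on the sphere (x = cos φ cos λ, y = cos φ sin λ, z = sin φ).
The central angle between the endpoints is δ = arccos(p₁·p₂) ≈ 1.514 rad (86.7°). The total great-circle distance is δ·R ≈ 1.514 × 3959 ≈ 5994 mi, so the target fraction is f = 2000/5994 ≈ 0.334.
Interpolate at f ≈ 0.334 with slerp weights a = sin((1−f)δ)/sin δ ≈ 0.848, b = sin(fδ)/sin δ ≈ 0.485.
p = a·p₁ + b·p₂ ≈ (0.615, -0.177, 0.768); φ = arcsin(p_z) ≈ 50.19°, λ = atan2(p_y, p_x) ≈ -16.00°.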